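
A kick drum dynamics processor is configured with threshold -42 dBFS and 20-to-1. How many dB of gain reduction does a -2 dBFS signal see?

38 dB

The signal is 40 dB above threshold.
At 20:1, output sits 40/20 = 2 dB above threshold.
So the signal is attenuated by 40 − 2 = 38 dB.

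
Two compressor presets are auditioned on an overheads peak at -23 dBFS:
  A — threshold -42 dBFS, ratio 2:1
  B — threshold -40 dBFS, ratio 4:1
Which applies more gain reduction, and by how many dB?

B, by 3.25 dB

A: overshoot 19 dB → output overshoot 9.5 dB → GR 9.5 dB.
B: overshoot 17 dB → output overshoot 4.25 dB → GR 12.75 dB.
B reduces 3.25 dB more.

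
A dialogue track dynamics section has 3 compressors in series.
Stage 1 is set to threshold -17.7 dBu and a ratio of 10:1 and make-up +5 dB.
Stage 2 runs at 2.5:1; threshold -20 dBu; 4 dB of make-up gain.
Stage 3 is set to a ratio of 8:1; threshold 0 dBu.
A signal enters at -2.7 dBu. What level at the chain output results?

-12.48 dBu

Stage 1: 15 dB above -17.7 dBu, reduced 10:1 to 1.5 dB above → -16.2 dBu; +5 dB make-up → -11.2 dBu.
Stage 2: 8.8 dB above -20 dBu, reduced 2.5:1 to 3.52 dB above → -16.48 dBu; +4 dB make-up → -12.48 dBu.
Stage 3: -12.48 dBu is at or below the 0 dBu threshold — no compression; output -12.48 dBu.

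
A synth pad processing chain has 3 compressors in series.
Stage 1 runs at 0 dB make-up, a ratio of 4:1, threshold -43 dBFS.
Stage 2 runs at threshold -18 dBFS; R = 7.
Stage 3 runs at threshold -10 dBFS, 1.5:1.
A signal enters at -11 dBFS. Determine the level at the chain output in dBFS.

-35 dBFS

Stage 1: overshoot 32 dB → 32/4 = 8 dB → -35 dBFS.
Stage 2: -35 dBFS ≤ -18 dBFS, so stage 2 doesn't engage; output -35 dBFS.
Stage 3: -35 dBFS is at or below the -10 dBFS threshold — no compression; output -35 dBFS.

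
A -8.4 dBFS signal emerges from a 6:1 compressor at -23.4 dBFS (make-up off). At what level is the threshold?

-26.4 dBFS

Gain reduction = -8.4 − (-23.4) = 15 dB; output overshoot = GR / (R − 1) = 15 / 5 = 3 dB.
Threshold = output − output overshoot = -23.4 − 3 = -26.4 dBFS.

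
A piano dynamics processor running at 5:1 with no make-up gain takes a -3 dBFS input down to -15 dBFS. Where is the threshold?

Gain reduction = -3 − (-15) = 12 dB; output overshoot = GR / (R − 1) = 12 / 4 = 3 dB.
Threshold = output − output overshoot = -15 − 3 = -18 dBFS.

-18 dBFS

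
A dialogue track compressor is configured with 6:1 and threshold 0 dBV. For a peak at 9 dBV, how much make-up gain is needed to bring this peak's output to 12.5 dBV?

Without make-up, output = threshold + overshoot/6 = 0 + 1.5 = 1.5 dBV.
Gap to target: 11 dB.

11 dB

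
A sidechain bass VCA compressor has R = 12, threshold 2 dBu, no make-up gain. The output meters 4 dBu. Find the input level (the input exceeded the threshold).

26 dBu

The compressed level sits 4 − 2 = 2 dB over threshold.
Input overshoot = R × output overshoot = 24 dB → input = 2 + 24 = 26 dBu.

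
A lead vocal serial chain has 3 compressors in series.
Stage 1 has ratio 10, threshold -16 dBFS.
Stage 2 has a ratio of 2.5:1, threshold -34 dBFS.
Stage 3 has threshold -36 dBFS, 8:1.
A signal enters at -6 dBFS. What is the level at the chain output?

Stage 1: 10 dB above -16 dBFS, reduced 10:1 to 1 dB above → -15 dBFS.
Stage 2: -15 dBFS is 19 dB over -34 dBFS; at 2.5:1 that becomes 7.6 dB over, giving -26.4 dBFS.
Stage 3: 9.6 dB above -36 dBFS, reduced 8:1 to 1.2 dB above → -34.8 dBFS.

-34.8 dBFS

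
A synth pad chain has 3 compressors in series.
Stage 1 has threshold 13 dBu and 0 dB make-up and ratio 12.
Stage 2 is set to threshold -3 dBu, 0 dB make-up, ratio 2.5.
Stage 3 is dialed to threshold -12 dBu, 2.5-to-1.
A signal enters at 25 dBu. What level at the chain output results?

Stage 1: 12 dB above 13 dBu, reduced 12:1 to 1 dB above → 14 dBu.
Stage 2: 14 dBu is 17 dB over -3 dBu; at 2.5:1 that becomes 6.8 dB over, giving 3.8 dBu.
Stage 3: overshoot 15.8 dB → 15.8/2.5 = 6.32 dB → -5.68 dBu.

-5.68 dBu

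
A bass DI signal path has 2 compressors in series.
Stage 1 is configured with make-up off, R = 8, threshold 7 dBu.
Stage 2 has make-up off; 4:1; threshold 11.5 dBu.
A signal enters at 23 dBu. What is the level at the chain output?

Stage 1: overshoot 16 dB → 16/8 = 2 dB → 9 dBu.
Stage 2: 9 dBu ≤ 11.5 dBu, so stage 2 doesn't engage; output 9 dBu.

9 dBu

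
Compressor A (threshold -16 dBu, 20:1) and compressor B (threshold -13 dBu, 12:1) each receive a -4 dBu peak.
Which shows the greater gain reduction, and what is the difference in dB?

A: GR = 12 − 12/20 = 11.4 dB.
B: GR = 9 − 9/12 = 8.25 dB.
A applies 3.15 dB more gain reduction.

A, by 3.15 dB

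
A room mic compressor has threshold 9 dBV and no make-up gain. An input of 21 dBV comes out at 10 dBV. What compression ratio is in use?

12:1

Input overshoot = 21 − 9 = 12 dB; output overshoot = 10 − 9 = 1 dB.
Ratio = 12 / 1 = 12.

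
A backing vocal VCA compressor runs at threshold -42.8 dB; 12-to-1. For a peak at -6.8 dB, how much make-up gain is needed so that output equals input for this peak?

The peak compresses to -42.8 + 36/12 = -39.8 dB.
To reach -6.8 dB requires -6.8 − (-39.8) = 33 dB of make-up.

33 dB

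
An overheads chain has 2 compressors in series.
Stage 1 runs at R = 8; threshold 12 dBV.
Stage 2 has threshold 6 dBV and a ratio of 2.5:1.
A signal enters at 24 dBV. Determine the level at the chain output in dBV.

9 dBV

Stage 1: 24 dBV is 12 dB over 12 dBV; at 8:1 that becomes 1.5 dB over, giving 13.5 dBV.
Stage 2: 7.5 dB above 6 dBV, reduced 2.5:1 to 3 dB above → 9 dBV.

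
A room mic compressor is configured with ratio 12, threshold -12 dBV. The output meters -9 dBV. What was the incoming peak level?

24 dBV

That's 3 dB above the -12 dBV threshold.
Before 12:1 compression the overshoot was 3 × 12 = 36 dB, so input = -12 + 36 = 24 dBV.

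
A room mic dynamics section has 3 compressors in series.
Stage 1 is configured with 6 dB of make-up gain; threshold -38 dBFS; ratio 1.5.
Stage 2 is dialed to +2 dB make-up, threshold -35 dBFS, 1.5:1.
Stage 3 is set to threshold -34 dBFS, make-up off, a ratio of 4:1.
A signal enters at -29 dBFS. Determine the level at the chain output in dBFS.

-32.25 dBFS

Stage 1: -29 dBFS is 9 dB over -38 dBFS; at 1.5:1 that becomes 6 dB over, giving -32 dBFS; +6 dB make-up → -26 dBFS.
Stage 2: 9 dB above -35 dBFS, reduced 1.5:1 to 6 dB above → -29 dBFS; +2 dB make-up → -27 dBFS.
Stage 3: 7 dB above -34 dBFS, reduced 4:1 to 1.75 dB above → -32.25 dBFS.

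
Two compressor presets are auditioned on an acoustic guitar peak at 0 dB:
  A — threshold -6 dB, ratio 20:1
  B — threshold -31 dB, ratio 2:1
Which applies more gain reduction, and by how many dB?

B, by 9.8 dB

A: GR = 6 − 6/20 = 5.7 dB.
B: GR = 31 − 31/2 = 15.5 dB.
Difference: 9.8 dB in favour of B.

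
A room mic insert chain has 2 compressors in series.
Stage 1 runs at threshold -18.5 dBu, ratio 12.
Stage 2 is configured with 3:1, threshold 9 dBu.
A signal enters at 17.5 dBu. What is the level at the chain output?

Stage 1: 36 dB above -18.5 dBu, reduced 12:1 to 3 dB above → -15.5 dBu.
Stage 2: below threshold (-15.5 ≤ 9); passes unchanged; output -15.5 dBu.

-15.5 dBu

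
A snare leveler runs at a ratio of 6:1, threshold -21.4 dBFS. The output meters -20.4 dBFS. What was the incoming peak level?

-15.4 dBFS

Post-compression overshoot = -20.4 − (-21.4) = 1 dB.
Input overshoot = R × output overshoot = 6 dB → input = -21.4 + 6 = -15.4 dBFS.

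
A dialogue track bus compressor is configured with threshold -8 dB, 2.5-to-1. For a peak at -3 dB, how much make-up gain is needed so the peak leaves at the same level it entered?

Overshoot 5 dB → 5/2.5 = 2 dB after compression, so the compressed level is -8 + 2 = -6 dB.
Make-up = target − compressed = -3 − (-6) = 3 dB.

3 dB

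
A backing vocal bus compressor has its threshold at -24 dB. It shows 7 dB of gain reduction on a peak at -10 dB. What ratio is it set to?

Input overshoot = -10 − (-24) = 14 dB.
Output overshoot = 14 − 7 = 7 dB.
Ratio = input overshoot / output overshoot = 14 / 7 = 2.

2:1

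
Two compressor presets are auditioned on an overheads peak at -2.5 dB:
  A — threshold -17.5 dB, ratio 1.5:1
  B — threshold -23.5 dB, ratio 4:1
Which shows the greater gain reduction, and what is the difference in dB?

A: GR = 15 − 15/1.5 = 5 dB.
B: GR = 21 − 21/4 = 15.75 dB.
Difference: 10.75 dB in favour of B.

B, by 10.75 dB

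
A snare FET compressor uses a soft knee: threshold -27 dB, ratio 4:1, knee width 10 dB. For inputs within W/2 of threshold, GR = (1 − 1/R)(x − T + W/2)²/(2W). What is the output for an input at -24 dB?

-26.4 dB

x − T + W/2 = -24 − (-27) + 5 = 8.
GR = (1 − 1/4) × 8² / 20 = 0.75 × 64 / 20 = 2.4 dB.
Output = -24 − 2.4 = -26.4 dB.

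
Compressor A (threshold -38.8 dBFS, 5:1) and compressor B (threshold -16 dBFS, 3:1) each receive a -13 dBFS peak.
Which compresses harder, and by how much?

A, by 18.64 dB

A: GR = 25.8 − 25.8/5 = 20.64 dB.
B: GR = 3 − 3/3 = 2 dB.
A applies 18.64 dB more gain reduction.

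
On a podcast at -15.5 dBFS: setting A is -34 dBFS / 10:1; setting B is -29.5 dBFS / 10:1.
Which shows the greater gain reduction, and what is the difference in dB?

A: GR = 18.5 − 18.5/10 = 16.65 dB.
B: GR = 14 − 14/10 = 12.6 dB.
Difference: 4.05 dB in favour of A.

A, by 4.05 dB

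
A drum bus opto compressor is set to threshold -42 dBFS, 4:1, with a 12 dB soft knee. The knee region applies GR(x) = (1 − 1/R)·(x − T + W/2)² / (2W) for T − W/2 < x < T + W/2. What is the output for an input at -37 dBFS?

-40.78125 dBFS

x − T + W/2 = -37 − (-42) + 6 = 11.
GR = (1 − 1/4) × 11² / 24 = 0.75 × 121 / 24 = 3.78125 dB.
Output = -37 − 3.78125 = -40.78125 dBFS.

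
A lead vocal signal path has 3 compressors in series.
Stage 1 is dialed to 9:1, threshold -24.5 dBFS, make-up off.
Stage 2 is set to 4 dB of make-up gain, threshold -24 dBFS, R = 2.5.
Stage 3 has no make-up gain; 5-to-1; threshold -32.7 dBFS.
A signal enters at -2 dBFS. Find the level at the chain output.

-30 dBFS

Stage 1: overshoot 22.5 dB → 22.5/9 = 2.5 dB → -22 dBFS.
Stage 2: overshoot 2 dB → 2/2.5 = 0.8 dB → -23.2 dBFS; +4 dB make-up → -19.2 dBFS.
Stage 3: -19.2 dBFS is 13.5 dB over -32.7 dBFS; at 5:1 that becomes 2.7 dB over, giving -30 dBFS.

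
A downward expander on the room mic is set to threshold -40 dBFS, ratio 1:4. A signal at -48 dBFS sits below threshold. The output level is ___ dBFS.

-72 dBFS

The input is 8 dB below the -40 dBFS threshold.
A 1:4 expander multiplies undershoot by 4: 8 × 4 = 32 dB below threshold.
Output = -40 − 32 = -72 dBFS.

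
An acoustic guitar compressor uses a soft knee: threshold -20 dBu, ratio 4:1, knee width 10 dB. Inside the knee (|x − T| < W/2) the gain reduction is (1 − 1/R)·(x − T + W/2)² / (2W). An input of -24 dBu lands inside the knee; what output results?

-24.0375 dBu

x − T + W/2 = -24 − (-20) + 5 = 1.
GR = (1 − 1/4) × 1² / 20 = 0.75 × 1 / 20 = 0.0375 dB.
Output = -24 − 0.0375 = -24.0375 dBu.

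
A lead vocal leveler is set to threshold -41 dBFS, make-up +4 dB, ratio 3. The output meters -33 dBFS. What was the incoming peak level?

Before make-up, the level was -33 − 4 = -37 dBFS.
That's 4 dB above the -41 dBFS threshold.
Input overshoot = R × output overshoot = 12 dB → input = -41 + 12 = -29 dBFS.

-29 dBFS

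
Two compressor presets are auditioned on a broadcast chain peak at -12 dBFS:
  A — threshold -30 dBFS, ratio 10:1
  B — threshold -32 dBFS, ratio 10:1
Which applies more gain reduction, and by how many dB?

B, by 1.8 dB

A: GR = 18 − 18/10 = 16.2 dB.
B: GR = 20 − 20/10 = 18 dB.
B reduces 1.8 dB more.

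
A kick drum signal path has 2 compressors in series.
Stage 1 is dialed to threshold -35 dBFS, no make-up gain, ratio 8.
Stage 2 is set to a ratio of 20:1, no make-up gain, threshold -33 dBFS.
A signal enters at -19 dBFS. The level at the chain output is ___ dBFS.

-33 dBFS

Stage 1: 16 dB above -35 dBFS, reduced 8:1 to 2 dB above → -33 dBFS.
Stage 2: -33 dBFS ≤ -33 dBFS, so stage 2 doesn't engage; output -33 dBFS.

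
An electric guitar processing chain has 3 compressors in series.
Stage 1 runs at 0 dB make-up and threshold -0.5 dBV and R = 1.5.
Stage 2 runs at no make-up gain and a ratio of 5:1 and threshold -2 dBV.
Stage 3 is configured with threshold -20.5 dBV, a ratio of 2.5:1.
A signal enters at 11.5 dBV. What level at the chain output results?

-12.34 dBV

Stage 1: 12 dB above -0.5 dBV, reduced 1.5:1 to 8 dB above → 7.5 dBV.
Stage 2: 9.5 dB above -2 dBV, reduced 5:1 to 1.9 dB above → -0.1 dBV.
Stage 3: overshoot 20.4 dB → 20.4/2.5 = 8.16 dB → -12.34 dBV.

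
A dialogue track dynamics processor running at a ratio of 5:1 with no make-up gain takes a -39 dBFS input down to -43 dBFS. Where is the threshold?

-44 dBFS

Gain reduction = -39 − (-43) = 4 dB; output overshoot = GR / (R − 1) = 4 / 4 = 1 dB.
Threshold = output − output overshoot = -43 − 1 = -44 dBFS.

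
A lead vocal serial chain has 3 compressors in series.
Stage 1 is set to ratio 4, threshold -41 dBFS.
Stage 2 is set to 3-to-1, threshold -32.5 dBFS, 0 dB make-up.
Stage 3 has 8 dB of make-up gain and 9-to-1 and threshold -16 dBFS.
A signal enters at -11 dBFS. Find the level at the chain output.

Stage 1: 30 dB above -41 dBFS, reduced 4:1 to 7.5 dB above → -33.5 dBFS.
Stage 2: -33.5 dBFS is at or below the -32.5 dBFS threshold — no compression; output -33.5 dBFS.
Stage 3: below threshold (-33.5 ≤ -16); passes unchanged; make-up brings it to -25.5 dBFS.

-25.5 dBFS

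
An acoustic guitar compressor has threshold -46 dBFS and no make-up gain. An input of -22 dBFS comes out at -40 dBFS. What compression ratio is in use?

4:1

Input overshoot = -22 − (-46) = 24 dB; output overshoot = -40 − (-46) = 6 dB.
Ratio = 24 / 6 = 4.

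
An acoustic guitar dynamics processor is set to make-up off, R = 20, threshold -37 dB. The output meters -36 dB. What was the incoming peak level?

Post-compression overshoot = -36 − (-37) = 1 dB.
Undo the ratio: input overshoot = 1 × 20 = 20 dB, giving input = -17 dB.

-17 dB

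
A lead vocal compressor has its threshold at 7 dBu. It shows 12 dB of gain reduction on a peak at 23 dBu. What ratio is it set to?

Input overshoot = 23 − 7 = 16 dB.
Output overshoot = 16 − 12 = 4 dB.
Ratio = input overshoot / output overshoot = 16 / 4 = 4.

4:1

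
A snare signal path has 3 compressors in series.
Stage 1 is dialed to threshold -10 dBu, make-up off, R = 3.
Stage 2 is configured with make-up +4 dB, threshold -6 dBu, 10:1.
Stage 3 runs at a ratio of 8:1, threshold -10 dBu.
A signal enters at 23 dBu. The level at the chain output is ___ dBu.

Stage 1: overshoot 33 dB → 33/3 = 11 dB → 1 dBu.
Stage 2: 7 dB above -6 dBu, reduced 10:1 to 0.7 dB above → -5.3 dBu; +4 dB make-up → -1.3 dBu.
Stage 3: -1.3 dBu is 8.7 dB over -10 dBu; at 8:1 that becomes 1.0875 dB over, giving -8.9125 dBu.

-8.9125 dBu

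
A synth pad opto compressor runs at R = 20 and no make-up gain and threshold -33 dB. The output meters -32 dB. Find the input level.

Post-compression overshoot = -32 − (-33) = 1 dB.
Input overshoot = R × output overshoot = 20 dB → input = -33 + 20 = -13 dB.

-13 dB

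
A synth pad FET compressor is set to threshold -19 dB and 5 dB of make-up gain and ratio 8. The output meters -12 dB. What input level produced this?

Remove make-up: -12 − 5 = -17 dB.
That's 2 dB above the -19 dB threshold.
Input overshoot = R × output overshoot = 16 dB → input = -19 + 16 = -3 dB.

-3 dB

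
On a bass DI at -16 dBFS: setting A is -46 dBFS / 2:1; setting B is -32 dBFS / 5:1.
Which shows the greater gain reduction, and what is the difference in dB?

A, by 2.2 dB

A: GR = 30 − 30/2 = 15 dB.
B: GR = 16 − 16/5 = 12.8 dB.
A applies 2.2 dB more gain reduction.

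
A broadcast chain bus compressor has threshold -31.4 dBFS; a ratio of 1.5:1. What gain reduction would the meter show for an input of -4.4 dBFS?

9 dB

Overshoot = -4.4 − (-31.4) = 27 dB.
After 1.5:1 compression the overshoot becomes 27/1.5 = 18 dB.
GR = overshoot in − overshoot out = 27 − 18 = 9 dB.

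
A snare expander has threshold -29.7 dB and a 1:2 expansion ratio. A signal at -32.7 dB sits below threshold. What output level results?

Below threshold, a 1:2 expander applies gain = (2−1)×(T − x) of attenuation.
(2−1) × 3 = 3 dB, so output = -32.7 − 3 = -35.7 dB.

-35.7 dB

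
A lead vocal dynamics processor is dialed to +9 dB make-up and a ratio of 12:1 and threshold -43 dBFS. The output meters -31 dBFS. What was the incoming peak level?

-7 dBFS

Before make-up, the level was -31 − 9 = -40 dBFS.
The compressed level sits -40 − (-43) = 3 dB over threshold.
Before 12:1 compression the overshoot was 3 × 12 = 36 dB, so input = -43 + 36 = -7 dBFS.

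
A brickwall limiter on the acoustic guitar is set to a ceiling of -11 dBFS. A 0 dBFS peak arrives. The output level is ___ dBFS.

-11 dBFS

The limiter clamps the peak to its -11 dBFS ceiling.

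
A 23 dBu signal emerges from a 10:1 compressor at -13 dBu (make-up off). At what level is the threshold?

-17 dBu

Gain reduction = 23 − (-13) = 36 dB; output overshoot = GR / (R − 1) = 36 / 9 = 4 dB.
Threshold = output − output overshoot = -13 − 4 = -17 dBu.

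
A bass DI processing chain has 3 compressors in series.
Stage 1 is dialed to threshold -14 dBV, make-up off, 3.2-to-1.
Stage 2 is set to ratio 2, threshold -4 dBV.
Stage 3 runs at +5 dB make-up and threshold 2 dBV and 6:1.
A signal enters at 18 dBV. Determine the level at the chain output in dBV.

1 dBV

Stage 1: 18 dBV is 32 dB over -14 dBV; at 3.2:1 that becomes 10 dB over, giving -4 dBV.
Stage 2: below threshold (-4 ≤ -4); passes unchanged; output -4 dBV.
Stage 3: -4 dBV is at or below the 2 dBV threshold — no compression; make-up brings it to 1 dBV.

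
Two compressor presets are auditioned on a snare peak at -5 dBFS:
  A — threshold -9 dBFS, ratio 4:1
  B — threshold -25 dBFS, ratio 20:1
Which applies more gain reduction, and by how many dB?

B, by 16 dB

A: GR = 4 − 4/4 = 3 dB.
B: GR = 20 − 20/20 = 19 dB.
B applies 16 dB more gain reduction.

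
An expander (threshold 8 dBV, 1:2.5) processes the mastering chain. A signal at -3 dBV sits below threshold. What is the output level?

Undershoot = 8 − (-3) = 11 dB.
At 1:2.5, that expands to 27.5 dB under threshold.
Output = 8 − 27.5 = -19.5 dBV.

-19.5 dBV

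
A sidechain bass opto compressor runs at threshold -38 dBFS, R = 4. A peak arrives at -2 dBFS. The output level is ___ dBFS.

-29 dBFS

Overshoot: -2 − (-38) = 36 dB.
4:1 compression reduces that to 36/4 = 9 dB over.
That puts the output at -29 dBFS.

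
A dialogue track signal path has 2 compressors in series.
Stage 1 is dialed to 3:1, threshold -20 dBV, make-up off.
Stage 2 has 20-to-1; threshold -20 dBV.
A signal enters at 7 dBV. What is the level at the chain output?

-19.55 dBV

Stage 1: 27 dB above -20 dBV, reduced 3:1 to 9 dB above → -11 dBV.
Stage 2: overshoot 9 dB → 9/20 = 0.45 dB → -19.55 dBV.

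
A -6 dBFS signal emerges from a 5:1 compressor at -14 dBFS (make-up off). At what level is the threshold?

Gain reduction = -6 − (-14) = 8 dB; output overshoot = GR / (R − 1) = 8 / 4 = 2 dB.
Threshold = output − output overshoot = -14 − 2 = -16 dBFS.

-16 dBFS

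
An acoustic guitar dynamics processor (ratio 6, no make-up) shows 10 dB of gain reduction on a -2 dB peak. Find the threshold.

Input is 12 dB above T (since output overshoot × R = input overshoot: (-12 − T)·6 = -2 − T gives T = -14 dB).
Check: -14 + (-2 − (-14))/6 = -14 + 2 = -12 dB. ✓

-14 dB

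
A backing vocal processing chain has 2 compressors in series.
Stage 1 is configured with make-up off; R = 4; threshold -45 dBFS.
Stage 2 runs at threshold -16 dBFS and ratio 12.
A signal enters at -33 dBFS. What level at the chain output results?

-42 dBFS

Stage 1: -33 dBFS is 12 dB over -45 dBFS; at 4:1 that becomes 3 dB over, giving -42 dBFS.
Stage 2: below threshold (-42 ≤ -16); passes unchanged; output -42 dBFS.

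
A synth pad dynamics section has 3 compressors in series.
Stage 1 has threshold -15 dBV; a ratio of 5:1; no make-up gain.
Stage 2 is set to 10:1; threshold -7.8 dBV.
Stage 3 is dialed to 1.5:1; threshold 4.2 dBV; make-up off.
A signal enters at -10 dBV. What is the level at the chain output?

Stage 1: overshoot 5 dB → 5/5 = 1 dB → -14 dBV.
Stage 2: -14 dBV ≤ -7.8 dBV, so stage 2 doesn't engage; output -14 dBV.
Stage 3: -14 dBV is at or below the 4.2 dBV threshold — no compression; output -14 dBV.

-14 dBV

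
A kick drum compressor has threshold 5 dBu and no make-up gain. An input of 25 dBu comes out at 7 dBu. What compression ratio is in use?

10:1

Input overshoot = 25 − 5 = 20 dB; output overshoot = 7 − 5 = 2 dB.
Ratio = 20 / 2 = 10.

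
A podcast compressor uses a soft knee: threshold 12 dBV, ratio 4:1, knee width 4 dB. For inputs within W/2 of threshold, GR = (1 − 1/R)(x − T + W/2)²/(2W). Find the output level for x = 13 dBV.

x − T + W/2 = 13 − 12 + 2 = 3.
GR = (1 − 1/4) × 3² / 8 = 0.75 × 9 / 8 = 0.84375 dB.
Output = 13 − 0.84375 = 12.15625 dBV.

12.15625 dBV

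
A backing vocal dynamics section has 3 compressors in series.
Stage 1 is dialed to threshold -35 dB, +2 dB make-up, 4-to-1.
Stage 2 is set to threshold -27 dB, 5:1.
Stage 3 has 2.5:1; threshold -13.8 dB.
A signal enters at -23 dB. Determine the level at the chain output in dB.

-30 dB

Stage 1: -23 dB is 12 dB over -35 dB; at 4:1 that becomes 3 dB over, giving -32 dB; +2 dB make-up → -30 dB.
Stage 2: below threshold (-30 ≤ -27); passes unchanged; output -30 dB.
Stage 3: -30 dB is at or below the -13.8 dB threshold — no compression; output -30 dB.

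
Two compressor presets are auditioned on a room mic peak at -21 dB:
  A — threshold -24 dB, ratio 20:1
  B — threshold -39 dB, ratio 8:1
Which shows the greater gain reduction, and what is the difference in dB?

B, by 12.9 dB

A: 3 dB over, compressed to 0.15 dB over, so 2.85 dB of GR.
B: 18 dB over, compressed to 2.25 dB over, so 15.75 dB of GR.
Difference: 12.9 dB in favour of B.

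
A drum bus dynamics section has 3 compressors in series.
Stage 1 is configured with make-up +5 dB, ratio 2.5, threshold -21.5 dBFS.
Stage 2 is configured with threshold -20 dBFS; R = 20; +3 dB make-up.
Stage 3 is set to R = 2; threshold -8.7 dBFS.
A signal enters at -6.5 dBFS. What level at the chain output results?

Stage 1: 15 dB above -21.5 dBFS, reduced 2.5:1 to 6 dB above → -15.5 dBFS; +5 dB make-up → -10.5 dBFS.
Stage 2: 9.5 dB above -20 dBFS, reduced 20:1 to 0.475 dB above → -19.525 dBFS; +3 dB make-up → -16.525 dBFS.
Stage 3: -16.525 dBFS is at or below the -8.7 dBFS threshold — no compression; output -16.525 dBFS.

-16.525 dBFS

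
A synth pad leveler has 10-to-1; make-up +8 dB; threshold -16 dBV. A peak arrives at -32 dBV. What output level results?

-32 dBV is 16 dB below the -16 dBV threshold, so no gain reduction is applied.
Make-up gain adds 8 dB: -32 + 8 = -24 dBV.

-24 dBV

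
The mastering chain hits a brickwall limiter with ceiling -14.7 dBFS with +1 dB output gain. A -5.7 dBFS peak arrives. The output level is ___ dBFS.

The limiter clamps the peak to its -14.7 dBFS ceiling.
Output gain then adds 1 dB: -14.7 + 1 = -13.7 dBFS.

-13.7 dBFS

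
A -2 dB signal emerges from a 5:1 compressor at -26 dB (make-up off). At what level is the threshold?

-32 dB

Input is 30 dB above T (since output overshoot × R = input overshoot: (-26 − T)·5 = -2 − T gives T = -32 dB).
Check: -32 + (-2 − (-32))/5 = -32 + 6 = -26 dB. ✓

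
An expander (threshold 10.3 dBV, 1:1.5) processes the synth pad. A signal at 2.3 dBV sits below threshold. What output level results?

-1.7 dBV

The input is 8 dB below the 10.3 dBV threshold.
A 1:1.5 expander multiplies undershoot by 1.5: 8 × 1.5 = 12 dB below threshold.
Output = 10.3 − 12 = -1.7 dBV.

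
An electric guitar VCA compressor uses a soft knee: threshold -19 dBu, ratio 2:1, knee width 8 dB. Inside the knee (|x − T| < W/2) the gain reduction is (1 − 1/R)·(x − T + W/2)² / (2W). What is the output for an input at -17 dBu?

-18.125 dBu

x − T + W/2 = -17 − (-19) + 4 = 6.
GR = (1 − 1/2) × 6² / 16 = 0.5 × 36 / 16 = 1.125 dB.
Output = -17 − 1.125 = -18.125 dBu.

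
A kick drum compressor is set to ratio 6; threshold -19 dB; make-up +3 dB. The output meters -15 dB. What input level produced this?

-13 dB

Remove make-up: -15 − 3 = -18 dB.
The compressed level sits -18 − (-19) = 1 dB over threshold.
Undo the ratio: input overshoot = 1 × 6 = 6 dB, giving input = -13 dB.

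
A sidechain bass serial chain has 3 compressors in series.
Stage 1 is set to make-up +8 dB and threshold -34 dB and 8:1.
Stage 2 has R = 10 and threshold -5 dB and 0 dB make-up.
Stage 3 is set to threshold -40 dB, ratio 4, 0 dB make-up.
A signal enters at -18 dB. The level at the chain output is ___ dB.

Stage 1: overshoot 16 dB → 16/8 = 2 dB → -32 dB; +8 dB make-up → -24 dB.
Stage 2: below threshold (-24 ≤ -5); passes unchanged; output -24 dB.
Stage 3: overshoot 16 dB → 16/4 = 4 dB → -36 dB.

-36 dB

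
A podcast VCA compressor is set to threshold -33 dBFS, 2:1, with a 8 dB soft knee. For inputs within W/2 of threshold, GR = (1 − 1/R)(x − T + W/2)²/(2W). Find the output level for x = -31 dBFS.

-32.125 dBFS

x − T + W/2 = -31 − (-33) + 4 = 6.
GR = (1 − 1/2) × 6² / 16 = 0.5 × 36 / 16 = 1.125 dB.
Output = -31 − 1.125 = -32.125 dBFS.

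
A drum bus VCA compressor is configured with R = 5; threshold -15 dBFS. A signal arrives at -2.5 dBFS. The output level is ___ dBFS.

Overshoot: -2.5 − (-15) = 12.5 dB.
The 12.5 dB excess becomes 2.5 dB after 5:1 reduction.
So the level is -15 + 2.5 = -12.5 dBFS.

-12.5 dBFS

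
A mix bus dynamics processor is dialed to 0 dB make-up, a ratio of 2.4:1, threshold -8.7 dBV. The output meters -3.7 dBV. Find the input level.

Post-compression overshoot = -3.7 − (-8.7) = 5 dB.
Undo the ratio: input overshoot = 5 × 2.4 = 12 dB, giving input = 3.3 dBV.

3.3 dBV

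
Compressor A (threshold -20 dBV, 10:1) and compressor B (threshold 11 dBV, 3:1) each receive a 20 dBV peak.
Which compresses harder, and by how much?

A, by 30 dB

A: GR = 40 − 40/10 = 36 dB.
B: GR = 9 − 9/3 = 6 dB.
A reduces 30 dB more.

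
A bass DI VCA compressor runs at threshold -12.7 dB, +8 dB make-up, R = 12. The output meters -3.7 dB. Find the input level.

Before make-up, the level was -3.7 − 8 = -11.7 dB.
That's 1 dB above the -12.7 dB threshold.
Input overshoot = R × output overshoot = 12 dB → input = -12.7 + 12 = -0.7 dB.

-0.7 dB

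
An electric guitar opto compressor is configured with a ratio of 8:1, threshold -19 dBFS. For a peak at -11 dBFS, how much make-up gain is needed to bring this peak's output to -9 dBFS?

Overshoot 8 dB → 8/8 = 1 dB after compression, so the compressed level is -19 + 1 = -18 dBFS.
Make-up = target − compressed = -9 − (-18) = 9 dB.

9 dB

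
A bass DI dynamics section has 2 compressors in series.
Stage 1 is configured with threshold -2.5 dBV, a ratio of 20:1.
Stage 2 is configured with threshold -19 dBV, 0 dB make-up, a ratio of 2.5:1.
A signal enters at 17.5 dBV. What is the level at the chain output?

Stage 1: 20 dB above -2.5 dBV, reduced 20:1 to 1 dB above → -1.5 dBV.
Stage 2: overshoot 17.5 dB → 17.5/2.5 = 7 dB → -12 dBV.

-12 dBV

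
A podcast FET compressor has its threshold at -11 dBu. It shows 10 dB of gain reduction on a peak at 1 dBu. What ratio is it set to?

6:1

Input overshoot = 1 − (-11) = 12 dB.
Output overshoot = 12 − 10 = 2 dB.
Ratio = input overshoot / output overshoot = 12 / 2 = 6.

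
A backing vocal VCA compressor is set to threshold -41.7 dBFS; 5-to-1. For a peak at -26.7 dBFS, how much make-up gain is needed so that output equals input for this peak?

12 dB

The peak compresses to -41.7 + 15/5 = -38.7 dBFS.
To reach -26.7 dBFS requires -26.7 − (-38.7) = 12 dB of make-up.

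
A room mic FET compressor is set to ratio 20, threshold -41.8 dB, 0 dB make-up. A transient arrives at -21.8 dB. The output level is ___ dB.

-21.8 dB sits 20 dB over threshold.
At 20:1 the overshoot is divided by 20, leaving 1 dB above threshold.
That puts the output at -40.8 dB.

-40.8 dB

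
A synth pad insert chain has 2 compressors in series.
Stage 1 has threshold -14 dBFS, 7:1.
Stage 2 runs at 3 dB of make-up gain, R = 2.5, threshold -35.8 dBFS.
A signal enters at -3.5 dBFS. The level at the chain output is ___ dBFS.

-23.48 dBFS

Stage 1: overshoot 10.5 dB → 10.5/7 = 1.5 dB → -12.5 dBFS.
Stage 2: -12.5 dBFS is 23.3 dB over -35.8 dBFS; at 2.5:1 that becomes 9.32 dB over, giving -26.48 dBFS; +3 dB make-up → -23.48 dBFS.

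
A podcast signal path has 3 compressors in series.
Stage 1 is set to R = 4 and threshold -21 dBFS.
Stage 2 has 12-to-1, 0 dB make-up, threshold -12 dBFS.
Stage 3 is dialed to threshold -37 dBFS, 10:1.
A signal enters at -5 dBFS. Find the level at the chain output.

-35 dBFS

Stage 1: overshoot 16 dB → 16/4 = 4 dB → -17 dBFS.
Stage 2: -17 dBFS ≤ -12 dBFS, so stage 2 doesn't engage; output -17 dBFS.
Stage 3: 20 dB above -37 dBFS, reduced 10:1 to 2 dB above → -35 dBFS.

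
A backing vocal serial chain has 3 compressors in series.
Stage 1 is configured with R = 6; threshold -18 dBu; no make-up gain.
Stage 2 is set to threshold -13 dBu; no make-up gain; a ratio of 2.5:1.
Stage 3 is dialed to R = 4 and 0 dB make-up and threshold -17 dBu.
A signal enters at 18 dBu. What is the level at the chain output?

-15.9 dBu

Stage 1: overshoot 36 dB → 36/6 = 6 dB → -12 dBu.
Stage 2: -12 dBu is 1 dB over -13 dBu; at 2.5:1 that becomes 0.4 dB over, giving -12.6 dBu.
Stage 3: 4.4 dB above -17 dBu, reduced 4:1 to 1.1 dB above → -15.9 dBu.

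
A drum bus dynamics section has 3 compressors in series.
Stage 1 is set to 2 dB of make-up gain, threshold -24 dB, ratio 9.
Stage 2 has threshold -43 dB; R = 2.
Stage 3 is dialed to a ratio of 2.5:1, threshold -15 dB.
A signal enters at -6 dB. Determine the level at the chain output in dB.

-31.5 dB

Stage 1: overshoot 18 dB → 18/9 = 2 dB → -22 dB; +2 dB make-up → -20 dB.
Stage 2: -20 dB is 23 dB over -43 dB; at 2:1 that becomes 11.5 dB over, giving -31.5 dB.
Stage 3: -31.5 dB ≤ -15 dB, so stage 3 doesn't engage; output -31.5 dB.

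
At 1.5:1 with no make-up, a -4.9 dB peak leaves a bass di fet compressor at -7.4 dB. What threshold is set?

-12.4 dB

Let T be the threshold. Output overshoot = (input overshoot)/R, so -7.4 − T = (-4.9 − T)/1.5.
1.5·(-7.4 − T) = -4.9 − T → 0.5·T = -11.1 − (-4.9) = -6.2.
T = -6.2/0.5 = -12.4 dB.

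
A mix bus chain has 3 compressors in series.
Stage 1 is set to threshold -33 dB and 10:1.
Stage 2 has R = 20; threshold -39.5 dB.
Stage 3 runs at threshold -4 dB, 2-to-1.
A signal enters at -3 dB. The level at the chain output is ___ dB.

Stage 1: 30 dB above -33 dB, reduced 10:1 to 3 dB above → -30 dB.
Stage 2: 9.5 dB above -39.5 dB, reduced 20:1 to 0.475 dB above → -39.025 dB.
Stage 3: -39.025 dB ≤ -4 dB, so stage 3 doesn't engage; output -39.025 dB.

-39.025 dB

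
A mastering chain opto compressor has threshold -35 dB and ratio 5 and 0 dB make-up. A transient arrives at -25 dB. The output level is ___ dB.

The input is 10 dB above the -35 dB threshold.
The 10 dB excess becomes 2 dB after 5:1 reduction.
So the level is -35 + 2 = -33 dB.

-33 dB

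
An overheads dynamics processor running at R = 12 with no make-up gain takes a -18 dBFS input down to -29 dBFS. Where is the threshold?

-30 dBFS

Gain reduction = -18 − (-29) = 11 dB; output overshoot = GR / (R − 1) = 11 / 11 = 1 dB.
Threshold = output − output overshoot = -29 − 1 = -30 dBFS.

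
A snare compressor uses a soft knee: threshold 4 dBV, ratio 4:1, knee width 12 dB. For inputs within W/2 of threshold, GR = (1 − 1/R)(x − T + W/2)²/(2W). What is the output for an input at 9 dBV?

5.21875 dBV

x − T + W/2 = 9 − 4 + 6 = 11.
GR = (1 − 1/4) × 11² / 24 = 0.75 × 121 / 24 = 3.78125 dB.
Output = 9 − 3.78125 = 5.21875 dBV.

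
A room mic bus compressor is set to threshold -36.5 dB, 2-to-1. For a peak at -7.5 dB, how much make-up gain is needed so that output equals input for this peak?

14.5 dB

The peak compresses to -36.5 + 29/2 = -22 dB.
To reach -7.5 dB requires -7.5 − (-22) = 14.5 dB of make-up.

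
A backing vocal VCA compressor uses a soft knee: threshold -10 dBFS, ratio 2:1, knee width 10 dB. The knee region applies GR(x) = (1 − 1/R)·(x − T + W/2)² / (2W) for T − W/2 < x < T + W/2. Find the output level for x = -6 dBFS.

x − T + W/2 = -6 − (-10) + 5 = 9.
GR = (1 − 1/2) × 9² / 20 = 0.5 × 81 / 20 = 2.025 dB.
Output = -6 − 2.025 = -8.025 dBFS.

-8.025 dBFS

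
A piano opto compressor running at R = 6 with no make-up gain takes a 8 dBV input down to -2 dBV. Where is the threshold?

Gain reduction = 8 − (-2) = 10 dB; output overshoot = GR / (R − 1) = 10 / 5 = 2 dB.
Threshold = output − output overshoot = -2 − 2 = -4 dBV.

-4 dBV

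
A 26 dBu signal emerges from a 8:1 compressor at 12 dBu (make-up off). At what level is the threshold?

10 dBu

Let T be the threshold. Output overshoot = (input overshoot)/R, so 12 − T = (26 − T)/8.
8·(12 − T) = 26 − T → 7·T = 96 − 26 = 70.
T = 70/7 = 10 dBu.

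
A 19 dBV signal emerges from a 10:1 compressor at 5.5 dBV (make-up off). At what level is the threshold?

Gain reduction = 19 − 5.5 = 13.5 dB; output overshoot = GR / (R − 1) = 13.5 / 9 = 1.5 dB.
Threshold = output − output overshoot = 5.5 − 1.5 = 4 dBV.

4 dBV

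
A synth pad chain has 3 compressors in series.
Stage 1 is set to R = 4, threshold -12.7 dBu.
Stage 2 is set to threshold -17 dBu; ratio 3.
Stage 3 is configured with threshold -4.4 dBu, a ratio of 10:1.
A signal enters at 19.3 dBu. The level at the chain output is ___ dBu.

Stage 1: 19.3 dBu is 32 dB over -12.7 dBu; at 4:1 that becomes 8 dB over, giving -4.7 dBu.
Stage 2: overshoot 12.3 dB → 12.3/3 = 4.1 dB → -12.9 dBu.
Stage 3: -12.9 dBu is at or below the -4.4 dBu threshold — no compression; output -12.9 dBu.

-12.9 dBu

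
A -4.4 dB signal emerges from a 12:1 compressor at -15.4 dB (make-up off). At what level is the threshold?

-16.4 dB

Input is 12 dB above T (since output overshoot × R = input overshoot: (-15.4 − T)·12 = -4.4 − T gives T = -16.4 dB).
Check: -16.4 + (-4.4 − (-16.4))/12 = -16.4 + 1 = -15.4 dB. ✓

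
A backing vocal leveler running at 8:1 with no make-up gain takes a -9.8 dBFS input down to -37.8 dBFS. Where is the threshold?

-41.8 dBFS

Gain reduction = -9.8 − (-37.8) = 28 dB; output overshoot = GR / (R − 1) = 28 / 7 = 4 dB.
Threshold = output − output overshoot = -37.8 − 4 = -41.8 dBFS.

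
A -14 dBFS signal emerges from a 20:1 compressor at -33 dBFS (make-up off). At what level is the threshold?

Let T be the threshold. Output overshoot = (input overshoot)/R, so -33 − T = (-14 − T)/20.
20·(-33 − T) = -14 − T → 19·T = -660 − (-14) = -646.
T = -646/19 = -34 dBFS.

-34 dBFS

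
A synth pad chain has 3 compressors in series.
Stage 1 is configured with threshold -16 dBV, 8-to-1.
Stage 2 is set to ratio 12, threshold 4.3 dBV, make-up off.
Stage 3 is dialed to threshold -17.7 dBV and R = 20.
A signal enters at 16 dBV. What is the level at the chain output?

-17.415 dBV

Stage 1: overshoot 32 dB → 32/8 = 4 dB → -12 dBV.
Stage 2: -12 dBV is at or below the 4.3 dBV threshold — no compression; output -12 dBV.
Stage 3: overshoot 5.7 dB → 5.7/20 = 0.285 dB → -17.415 dBV.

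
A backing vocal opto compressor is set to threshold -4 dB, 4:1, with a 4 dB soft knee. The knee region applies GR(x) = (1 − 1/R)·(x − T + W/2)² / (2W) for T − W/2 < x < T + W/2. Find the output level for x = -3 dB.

x − T + W/2 = -3 − (-4) + 2 = 3.
GR = (1 − 1/4) × 3² / 8 = 0.75 × 9 / 8 = 0.84375 dB.
Output = -3 − 0.84375 = -3.84375 dB.

-3.84375 dB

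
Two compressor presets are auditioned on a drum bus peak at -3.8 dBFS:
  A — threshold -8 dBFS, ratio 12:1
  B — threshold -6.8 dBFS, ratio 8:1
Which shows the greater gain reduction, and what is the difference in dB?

A, by 1.225 dB

A: GR = 4.2 − 4.2/12 = 3.85 dB.
B: GR = 3 − 3/8 = 2.625 dB.
A reduces 1.225 dB more.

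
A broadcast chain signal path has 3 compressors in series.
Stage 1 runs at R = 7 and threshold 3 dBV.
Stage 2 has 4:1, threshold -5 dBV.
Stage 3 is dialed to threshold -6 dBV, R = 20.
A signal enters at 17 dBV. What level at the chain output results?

-5.825 dBV

Stage 1: overshoot 14 dB → 14/7 = 2 dB → 5 dBV.
Stage 2: overshoot 10 dB → 10/4 = 2.5 dB → -2.5 dBV.
Stage 3: -2.5 dBV is 3.5 dB over -6 dBV; at 20:1 that becomes 0.175 dB over, giving -5.825 dBV.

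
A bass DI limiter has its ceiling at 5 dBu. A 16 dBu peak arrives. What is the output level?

At ∞:1, everything above 5 dBu is held at the ceiling.

5 dBu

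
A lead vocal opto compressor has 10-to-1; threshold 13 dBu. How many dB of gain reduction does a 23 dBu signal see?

Overshoot = 23 − 13 = 10 dB.
A 10:1 ratio leaves 1 dB of that excess.
So the signal is attenuated by 10 − 1 = 9 dB.

9 dB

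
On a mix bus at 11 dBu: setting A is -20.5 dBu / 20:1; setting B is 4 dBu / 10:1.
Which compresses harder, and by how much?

A: overshoot 31.5 dB → output overshoot 1.575 dB → GR 29.925 dB.
B: overshoot 7 dB → output overshoot 0.7 dB → GR 6.3 dB.
A reduces 23.625 dB more.

A, by 23.625 dB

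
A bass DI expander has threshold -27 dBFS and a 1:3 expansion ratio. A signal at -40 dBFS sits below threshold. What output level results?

-66 dBFS

Undershoot = (-27) − (-40) = 13 dB.
At 1:3, that expands to 39 dB under threshold.
Output = -27 − 39 = -66 dBFS.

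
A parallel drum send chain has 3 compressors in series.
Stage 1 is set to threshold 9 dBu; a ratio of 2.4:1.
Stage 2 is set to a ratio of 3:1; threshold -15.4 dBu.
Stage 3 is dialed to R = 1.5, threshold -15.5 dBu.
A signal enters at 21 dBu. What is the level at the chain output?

-8.9 dBu

Stage 1: 12 dB above 9 dBu, reduced 2.4:1 to 5 dB above → 14 dBu.
Stage 2: 29.4 dB above -15.4 dBu, reduced 3:1 to 9.8 dB above → -5.6 dBu.
Stage 3: overshoot 9.9 dB → 9.9/1.5 = 6.6 dB → -8.9 dBu.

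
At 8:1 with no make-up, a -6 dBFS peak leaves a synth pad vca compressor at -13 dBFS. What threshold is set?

Input is 8 dB above T (since output overshoot × R = input overshoot: (-13 − T)·8 = -6 − T gives T = -14 dBFS).
Check: -14 + (-6 − (-14))/8 = -14 + 1 = -13 dBFS. ✓

-14 dBFS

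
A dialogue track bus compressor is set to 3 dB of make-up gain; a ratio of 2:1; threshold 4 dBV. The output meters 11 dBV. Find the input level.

12 dBV

Stripping the +3 dB make-up gives 8 dBV at the gain stage.
The compressed level sits 8 − 4 = 4 dB over threshold.
Input overshoot = R × output overshoot = 8 dB → input = 4 + 8 = 12 dBV.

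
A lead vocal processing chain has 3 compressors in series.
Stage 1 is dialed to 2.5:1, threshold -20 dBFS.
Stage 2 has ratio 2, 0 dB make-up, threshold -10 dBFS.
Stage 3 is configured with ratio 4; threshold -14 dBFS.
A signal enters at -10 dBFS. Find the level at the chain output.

Stage 1: -10 dBFS is 10 dB over -20 dBFS; at 2.5:1 that becomes 4 dB over, giving -16 dBFS.
Stage 2: -16 dBFS ≤ -10 dBFS, so stage 2 doesn't engage; output -16 dBFS.
Stage 3: -16 dBFS is at or below the -14 dBFS threshold — no compression; output -16 dBFS.

-16 dBFS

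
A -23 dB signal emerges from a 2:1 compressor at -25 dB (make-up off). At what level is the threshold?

-27 dB

Input is 4 dB above T (since output overshoot × R = input overshoot: (-25 − T)·2 = -23 − T gives T = -27 dB).
Check: -27 + (-23 − (-27))/2 = -27 + 2 = -25 dB. ✓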